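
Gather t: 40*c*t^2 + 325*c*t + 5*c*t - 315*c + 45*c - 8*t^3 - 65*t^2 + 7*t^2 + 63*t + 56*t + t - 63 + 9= -270*c - 8*t^3 + t^2*(40*c - 58) + t*(330*c + 120) - 54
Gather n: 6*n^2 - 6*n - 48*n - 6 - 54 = 6*n^2 - 54*n - 60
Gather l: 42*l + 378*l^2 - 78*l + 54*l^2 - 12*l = 432*l^2 - 48*l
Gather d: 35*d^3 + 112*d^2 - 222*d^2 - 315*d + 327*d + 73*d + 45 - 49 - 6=35*d^3 - 110*d^2 + 85*d - 10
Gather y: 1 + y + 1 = y + 2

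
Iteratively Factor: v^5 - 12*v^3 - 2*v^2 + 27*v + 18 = (v + 1)*(v^4 - v^3 - 11*v^2 + 9*v + 18) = (v - 3)*(v + 1)*(v^3 + 2*v^2 - 5*v - 6) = (v - 3)*(v + 1)^2*(v^2 + v - 6) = (v - 3)*(v - 2)*(v + 1)^2*(v + 3)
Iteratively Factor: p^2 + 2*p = (p)*(p + 2)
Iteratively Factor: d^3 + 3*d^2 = (d)*(d^2 + 3*d) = d*(d + 3)*(d)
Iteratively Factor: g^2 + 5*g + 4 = (g + 4)*(g + 1)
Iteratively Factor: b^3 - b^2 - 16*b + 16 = (b + 4)*(b^2 - 5*b + 4) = (b - 4)*(b + 4)*(b - 1)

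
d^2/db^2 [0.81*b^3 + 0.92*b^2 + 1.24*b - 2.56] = 4.86*b + 1.84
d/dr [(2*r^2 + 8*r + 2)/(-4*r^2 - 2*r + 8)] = (7*r^2 + 12*r + 17)/(4*r^4 + 4*r^3 - 15*r^2 - 8*r + 16)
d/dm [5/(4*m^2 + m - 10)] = 5*(-8*m - 1)/(4*m^2 + m - 10)^2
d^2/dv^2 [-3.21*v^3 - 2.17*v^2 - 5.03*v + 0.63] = -19.26*v - 4.34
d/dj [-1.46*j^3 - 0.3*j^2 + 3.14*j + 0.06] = -4.38*j^2 - 0.6*j + 3.14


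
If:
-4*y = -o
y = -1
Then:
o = -4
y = -1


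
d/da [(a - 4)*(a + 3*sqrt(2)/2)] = 2*a - 4 + 3*sqrt(2)/2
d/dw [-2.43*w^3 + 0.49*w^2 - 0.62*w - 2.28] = -7.29*w^2 + 0.98*w - 0.62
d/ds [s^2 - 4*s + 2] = 2*s - 4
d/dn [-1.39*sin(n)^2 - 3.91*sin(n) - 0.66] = -(2.78*sin(n) + 3.91)*cos(n)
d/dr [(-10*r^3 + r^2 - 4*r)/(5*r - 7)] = (-100*r^3 + 215*r^2 - 14*r + 28)/(25*r^2 - 70*r + 49)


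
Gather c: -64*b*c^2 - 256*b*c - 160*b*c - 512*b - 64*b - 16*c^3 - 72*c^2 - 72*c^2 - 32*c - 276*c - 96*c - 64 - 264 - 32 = -576*b - 16*c^3 + c^2*(-64*b - 144) + c*(-416*b - 404) - 360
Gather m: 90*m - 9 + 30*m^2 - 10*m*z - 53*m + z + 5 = 30*m^2 + m*(37 - 10*z) + z - 4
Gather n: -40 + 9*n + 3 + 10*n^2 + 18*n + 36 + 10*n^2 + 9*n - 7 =20*n^2 + 36*n - 8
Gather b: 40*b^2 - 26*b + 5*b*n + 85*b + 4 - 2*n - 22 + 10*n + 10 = 40*b^2 + b*(5*n + 59) + 8*n - 8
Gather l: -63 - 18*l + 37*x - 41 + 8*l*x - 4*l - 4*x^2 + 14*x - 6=l*(8*x - 22) - 4*x^2 + 51*x - 110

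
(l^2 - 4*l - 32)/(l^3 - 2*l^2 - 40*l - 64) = 1/(l + 2)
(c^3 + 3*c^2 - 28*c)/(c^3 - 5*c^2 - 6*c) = (-c^2 - 3*c + 28)/(-c^2 + 5*c + 6)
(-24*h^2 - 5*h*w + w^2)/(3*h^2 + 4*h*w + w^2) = (-8*h + w)/(h + w)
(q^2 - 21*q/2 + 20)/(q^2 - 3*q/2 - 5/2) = (q - 8)/(q + 1)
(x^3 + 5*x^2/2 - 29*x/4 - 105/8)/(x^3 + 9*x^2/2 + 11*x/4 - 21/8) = (2*x - 5)/(2*x - 1)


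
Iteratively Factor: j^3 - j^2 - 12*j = (j + 3)*(j^2 - 4*j) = j*(j + 3)*(j - 4)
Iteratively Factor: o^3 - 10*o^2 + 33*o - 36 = (o - 4)*(o^2 - 6*o + 9) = (o - 4)*(o - 3)*(o - 3)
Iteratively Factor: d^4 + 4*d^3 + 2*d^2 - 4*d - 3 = (d + 3)*(d^3 + d^2 - d - 1) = (d + 1)*(d + 3)*(d^2 - 1) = (d + 1)^2*(d + 3)*(d - 1)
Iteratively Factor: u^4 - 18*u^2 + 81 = (u - 3)*(u^3 + 3*u^2 - 9*u - 27) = (u - 3)^2*(u^2 + 6*u + 9) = (u - 3)^2*(u + 3)*(u + 3)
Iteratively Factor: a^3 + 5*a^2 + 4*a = (a)*(a^2 + 5*a + 4) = a*(a + 1)*(a + 4)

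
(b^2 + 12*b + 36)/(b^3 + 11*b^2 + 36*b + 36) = (b + 6)/(b^2 + 5*b + 6)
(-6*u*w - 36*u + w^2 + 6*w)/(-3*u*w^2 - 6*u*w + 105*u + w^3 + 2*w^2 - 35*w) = (6*u*w + 36*u - w^2 - 6*w)/(3*u*w^2 + 6*u*w - 105*u - w^3 - 2*w^2 + 35*w)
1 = 1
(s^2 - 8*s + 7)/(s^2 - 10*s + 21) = (s - 1)/(s - 3)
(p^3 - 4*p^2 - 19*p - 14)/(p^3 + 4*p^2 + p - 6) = (p^2 - 6*p - 7)/(p^2 + 2*p - 3)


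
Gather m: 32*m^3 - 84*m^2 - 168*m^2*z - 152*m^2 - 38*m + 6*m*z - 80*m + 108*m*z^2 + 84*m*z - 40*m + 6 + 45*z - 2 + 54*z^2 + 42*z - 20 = 32*m^3 + m^2*(-168*z - 236) + m*(108*z^2 + 90*z - 158) + 54*z^2 + 87*z - 16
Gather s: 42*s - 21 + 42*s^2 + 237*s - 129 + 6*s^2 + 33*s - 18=48*s^2 + 312*s - 168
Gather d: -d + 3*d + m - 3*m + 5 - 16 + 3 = 2*d - 2*m - 8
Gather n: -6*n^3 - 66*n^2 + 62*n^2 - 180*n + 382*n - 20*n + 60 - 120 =-6*n^3 - 4*n^2 + 182*n - 60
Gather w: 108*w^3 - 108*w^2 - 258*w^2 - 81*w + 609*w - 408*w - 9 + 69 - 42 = 108*w^3 - 366*w^2 + 120*w + 18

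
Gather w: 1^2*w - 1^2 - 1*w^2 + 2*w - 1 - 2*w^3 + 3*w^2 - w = -2*w^3 + 2*w^2 + 2*w - 2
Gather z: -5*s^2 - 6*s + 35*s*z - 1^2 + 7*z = -5*s^2 - 6*s + z*(35*s + 7) - 1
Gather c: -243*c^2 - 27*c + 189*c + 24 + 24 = -243*c^2 + 162*c + 48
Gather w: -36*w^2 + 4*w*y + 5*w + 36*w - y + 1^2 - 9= -36*w^2 + w*(4*y + 41) - y - 8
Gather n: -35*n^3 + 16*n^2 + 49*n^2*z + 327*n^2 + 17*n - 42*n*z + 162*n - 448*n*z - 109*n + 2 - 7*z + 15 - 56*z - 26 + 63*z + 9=-35*n^3 + n^2*(49*z + 343) + n*(70 - 490*z)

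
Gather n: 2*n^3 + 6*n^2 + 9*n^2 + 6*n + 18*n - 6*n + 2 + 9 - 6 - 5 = 2*n^3 + 15*n^2 + 18*n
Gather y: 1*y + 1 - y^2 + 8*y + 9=-y^2 + 9*y + 10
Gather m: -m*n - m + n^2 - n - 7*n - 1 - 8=m*(-n - 1) + n^2 - 8*n - 9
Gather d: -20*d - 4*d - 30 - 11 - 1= -24*d - 42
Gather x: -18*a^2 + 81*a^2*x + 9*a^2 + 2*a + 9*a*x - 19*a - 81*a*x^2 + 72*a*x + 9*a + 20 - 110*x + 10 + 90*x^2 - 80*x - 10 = -9*a^2 - 8*a + x^2*(90 - 81*a) + x*(81*a^2 + 81*a - 190) + 20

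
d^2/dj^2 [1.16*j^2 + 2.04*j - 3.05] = 2.32000000000000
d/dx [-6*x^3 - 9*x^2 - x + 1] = -18*x^2 - 18*x - 1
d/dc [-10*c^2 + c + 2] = 1 - 20*c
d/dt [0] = 0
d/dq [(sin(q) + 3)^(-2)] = -2*cos(q)/(sin(q) + 3)^3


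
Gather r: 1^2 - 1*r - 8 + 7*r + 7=6*r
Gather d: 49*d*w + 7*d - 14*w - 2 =d*(49*w + 7) - 14*w - 2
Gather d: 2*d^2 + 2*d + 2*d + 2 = 2*d^2 + 4*d + 2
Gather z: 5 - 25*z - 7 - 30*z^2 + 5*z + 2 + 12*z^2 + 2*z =-18*z^2 - 18*z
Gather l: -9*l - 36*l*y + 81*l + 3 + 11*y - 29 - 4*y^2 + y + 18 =l*(72 - 36*y) - 4*y^2 + 12*y - 8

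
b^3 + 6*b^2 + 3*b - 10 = (b - 1)*(b + 2)*(b + 5)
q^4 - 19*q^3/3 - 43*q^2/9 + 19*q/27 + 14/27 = (q - 7)*(q - 1/3)*(q + 1/3)*(q + 2/3)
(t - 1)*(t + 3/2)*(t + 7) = t^3 + 15*t^2/2 + 2*t - 21/2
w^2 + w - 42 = (w - 6)*(w + 7)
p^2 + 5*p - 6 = (p - 1)*(p + 6)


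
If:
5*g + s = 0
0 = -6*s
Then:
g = 0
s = 0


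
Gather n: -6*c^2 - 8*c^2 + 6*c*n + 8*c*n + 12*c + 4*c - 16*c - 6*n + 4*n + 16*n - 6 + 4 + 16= -14*c^2 + n*(14*c + 14) + 14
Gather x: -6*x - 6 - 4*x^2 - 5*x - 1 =-4*x^2 - 11*x - 7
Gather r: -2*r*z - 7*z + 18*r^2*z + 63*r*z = 18*r^2*z + 61*r*z - 7*z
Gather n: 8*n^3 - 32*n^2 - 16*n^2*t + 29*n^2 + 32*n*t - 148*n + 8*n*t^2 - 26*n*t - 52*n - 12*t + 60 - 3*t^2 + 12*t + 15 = 8*n^3 + n^2*(-16*t - 3) + n*(8*t^2 + 6*t - 200) - 3*t^2 + 75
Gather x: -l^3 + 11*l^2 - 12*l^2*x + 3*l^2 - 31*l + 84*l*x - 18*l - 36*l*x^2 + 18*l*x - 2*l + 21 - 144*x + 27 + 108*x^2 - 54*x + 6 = -l^3 + 14*l^2 - 51*l + x^2*(108 - 36*l) + x*(-12*l^2 + 102*l - 198) + 54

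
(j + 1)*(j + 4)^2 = j^3 + 9*j^2 + 24*j + 16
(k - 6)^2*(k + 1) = k^3 - 11*k^2 + 24*k + 36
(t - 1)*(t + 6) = t^2 + 5*t - 6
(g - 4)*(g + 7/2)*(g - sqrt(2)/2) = g^3 - sqrt(2)*g^2/2 - g^2/2 - 14*g + sqrt(2)*g/4 + 7*sqrt(2)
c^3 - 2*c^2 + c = c*(c - 1)^2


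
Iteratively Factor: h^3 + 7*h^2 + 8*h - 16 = (h + 4)*(h^2 + 3*h - 4) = (h - 1)*(h + 4)*(h + 4)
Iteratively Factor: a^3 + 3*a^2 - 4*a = (a)*(a^2 + 3*a - 4) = a*(a - 1)*(a + 4)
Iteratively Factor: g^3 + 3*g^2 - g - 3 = (g + 3)*(g^2 - 1) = (g - 1)*(g + 3)*(g + 1)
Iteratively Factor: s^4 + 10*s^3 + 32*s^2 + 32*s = (s + 2)*(s^3 + 8*s^2 + 16*s) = (s + 2)*(s + 4)*(s^2 + 4*s) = (s + 2)*(s + 4)^2*(s)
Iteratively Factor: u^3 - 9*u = (u + 3)*(u^2 - 3*u) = (u - 3)*(u + 3)*(u)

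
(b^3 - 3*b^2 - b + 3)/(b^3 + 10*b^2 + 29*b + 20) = (b^2 - 4*b + 3)/(b^2 + 9*b + 20)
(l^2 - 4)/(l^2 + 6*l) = (l^2 - 4)/(l*(l + 6))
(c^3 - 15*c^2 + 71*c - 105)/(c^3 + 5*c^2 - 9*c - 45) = (c^2 - 12*c + 35)/(c^2 + 8*c + 15)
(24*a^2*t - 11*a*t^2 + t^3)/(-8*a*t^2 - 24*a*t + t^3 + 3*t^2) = (-3*a + t)/(t + 3)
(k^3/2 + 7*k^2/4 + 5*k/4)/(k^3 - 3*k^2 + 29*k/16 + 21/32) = 8*k*(2*k^2 + 7*k + 5)/(32*k^3 - 96*k^2 + 58*k + 21)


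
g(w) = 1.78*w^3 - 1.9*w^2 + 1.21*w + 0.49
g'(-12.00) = 815.77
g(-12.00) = -3363.47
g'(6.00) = 170.65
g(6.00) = 323.83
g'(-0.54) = 4.82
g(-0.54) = -1.00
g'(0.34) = 0.54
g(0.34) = 0.75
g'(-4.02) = 102.78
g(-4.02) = -150.72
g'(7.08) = 241.98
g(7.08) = 545.53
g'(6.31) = 189.85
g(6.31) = 379.68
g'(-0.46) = 4.09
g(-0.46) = -0.64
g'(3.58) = 56.05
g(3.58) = 62.14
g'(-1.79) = 25.12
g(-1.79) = -17.97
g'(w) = 5.34*w^2 - 3.8*w + 1.21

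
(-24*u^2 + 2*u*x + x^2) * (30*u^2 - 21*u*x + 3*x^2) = -720*u^4 + 564*u^3*x - 84*u^2*x^2 - 15*u*x^3 + 3*x^4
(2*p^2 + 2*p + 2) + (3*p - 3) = 2*p^2 + 5*p - 1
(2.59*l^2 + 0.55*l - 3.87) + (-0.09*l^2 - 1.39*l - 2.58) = 2.5*l^2 - 0.84*l - 6.45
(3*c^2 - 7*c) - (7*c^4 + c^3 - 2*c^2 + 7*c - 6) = -7*c^4 - c^3 + 5*c^2 - 14*c + 6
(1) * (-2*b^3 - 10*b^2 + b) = -2*b^3 - 10*b^2 + b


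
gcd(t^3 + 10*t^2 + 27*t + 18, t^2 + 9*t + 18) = t^2 + 9*t + 18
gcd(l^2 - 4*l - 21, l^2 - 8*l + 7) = l - 7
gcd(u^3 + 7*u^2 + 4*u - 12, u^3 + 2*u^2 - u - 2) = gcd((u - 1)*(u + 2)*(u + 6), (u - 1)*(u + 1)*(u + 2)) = u^2 + u - 2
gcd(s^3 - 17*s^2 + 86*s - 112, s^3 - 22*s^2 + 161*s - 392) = s^2 - 15*s + 56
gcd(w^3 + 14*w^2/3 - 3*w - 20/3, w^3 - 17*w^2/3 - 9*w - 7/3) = w + 1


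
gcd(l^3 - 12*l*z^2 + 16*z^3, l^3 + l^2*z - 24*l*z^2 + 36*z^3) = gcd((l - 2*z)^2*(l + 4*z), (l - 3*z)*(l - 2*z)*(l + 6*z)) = -l + 2*z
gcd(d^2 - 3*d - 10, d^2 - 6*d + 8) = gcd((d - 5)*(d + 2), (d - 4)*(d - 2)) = 1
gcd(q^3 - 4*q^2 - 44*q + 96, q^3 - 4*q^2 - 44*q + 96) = q^3 - 4*q^2 - 44*q + 96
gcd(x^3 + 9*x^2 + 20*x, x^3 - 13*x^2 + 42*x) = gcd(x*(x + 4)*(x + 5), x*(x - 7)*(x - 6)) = x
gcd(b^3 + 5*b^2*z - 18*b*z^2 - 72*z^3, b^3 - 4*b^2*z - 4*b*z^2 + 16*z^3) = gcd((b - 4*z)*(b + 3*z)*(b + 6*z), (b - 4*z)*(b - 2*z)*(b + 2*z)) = -b + 4*z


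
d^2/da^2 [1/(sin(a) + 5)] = (5*sin(a) + cos(a)^2 + 1)/(sin(a) + 5)^3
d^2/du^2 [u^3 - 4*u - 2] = 6*u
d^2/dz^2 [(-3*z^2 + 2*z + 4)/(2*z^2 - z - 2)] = 4*(z^3 + 6*z^2 + 2)/(8*z^6 - 12*z^5 - 18*z^4 + 23*z^3 + 18*z^2 - 12*z - 8)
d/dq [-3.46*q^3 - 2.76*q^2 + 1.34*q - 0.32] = -10.38*q^2 - 5.52*q + 1.34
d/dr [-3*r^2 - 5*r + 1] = -6*r - 5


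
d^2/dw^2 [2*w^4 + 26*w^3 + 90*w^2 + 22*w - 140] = 24*w^2 + 156*w + 180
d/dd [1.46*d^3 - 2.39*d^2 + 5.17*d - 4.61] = 4.38*d^2 - 4.78*d + 5.17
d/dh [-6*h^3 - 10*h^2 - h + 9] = -18*h^2 - 20*h - 1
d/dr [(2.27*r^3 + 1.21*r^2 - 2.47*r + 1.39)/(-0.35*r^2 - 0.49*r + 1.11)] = (-0.7945*r^4 - 2.2246*r^3 + 6.1017*r^2 + 3.6592*r - 2.0606)/(0.1225*r^4 + 0.343*r^3 - 0.5369*r^2 - 1.0878*r + 1.2321)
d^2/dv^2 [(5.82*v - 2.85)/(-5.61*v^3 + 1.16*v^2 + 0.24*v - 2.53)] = (-1099.005732*v^5 + 1303.591212*v^4 - 328.08144*v^3 + 991.246392*v^2 - 340.428006*v + 9.988872)/(176.558481*v^9 - 109.522908*v^8 - 0.0134640000000026*v^7 + 246.683287*v^6 - 98.784792*v^5 - 10.425696*v^4 + 111.939435*v^3 - 21.837948*v^2 - 4.608648*v + 16.194277)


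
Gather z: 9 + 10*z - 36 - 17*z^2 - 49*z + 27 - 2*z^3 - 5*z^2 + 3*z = -2*z^3 - 22*z^2 - 36*z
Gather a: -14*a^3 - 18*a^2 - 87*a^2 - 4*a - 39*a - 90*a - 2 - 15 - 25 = -14*a^3 - 105*a^2 - 133*a - 42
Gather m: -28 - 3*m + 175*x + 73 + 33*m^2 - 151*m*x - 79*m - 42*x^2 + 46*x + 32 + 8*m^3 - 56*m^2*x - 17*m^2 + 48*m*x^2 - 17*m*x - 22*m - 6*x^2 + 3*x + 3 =8*m^3 + m^2*(16 - 56*x) + m*(48*x^2 - 168*x - 104) - 48*x^2 + 224*x + 80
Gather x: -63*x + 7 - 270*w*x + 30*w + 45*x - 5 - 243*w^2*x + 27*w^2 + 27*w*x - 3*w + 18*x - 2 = 27*w^2 + 27*w + x*(-243*w^2 - 243*w)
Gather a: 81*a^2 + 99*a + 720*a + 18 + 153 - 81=81*a^2 + 819*a + 90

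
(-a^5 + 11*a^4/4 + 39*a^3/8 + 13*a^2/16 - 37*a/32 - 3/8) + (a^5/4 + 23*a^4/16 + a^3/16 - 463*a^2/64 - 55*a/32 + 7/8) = -3*a^5/4 + 67*a^4/16 + 79*a^3/16 - 411*a^2/64 - 23*a/8 + 1/2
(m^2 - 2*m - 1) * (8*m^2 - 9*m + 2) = 8*m^4 - 25*m^3 + 12*m^2 + 5*m - 2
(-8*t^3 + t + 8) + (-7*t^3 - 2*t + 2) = -15*t^3 - t + 10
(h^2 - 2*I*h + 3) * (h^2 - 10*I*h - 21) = h^4 - 12*I*h^3 - 38*h^2 + 12*I*h - 63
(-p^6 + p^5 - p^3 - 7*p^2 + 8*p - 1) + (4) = -p^6 + p^5 - p^3 - 7*p^2 + 8*p + 3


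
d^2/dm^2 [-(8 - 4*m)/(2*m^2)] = 4*(m - 6)/m^4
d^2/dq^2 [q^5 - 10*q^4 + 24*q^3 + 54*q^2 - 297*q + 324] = 20*q^3 - 120*q^2 + 144*q + 108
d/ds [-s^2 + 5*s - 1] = 5 - 2*s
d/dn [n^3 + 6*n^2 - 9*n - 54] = 3*n^2 + 12*n - 9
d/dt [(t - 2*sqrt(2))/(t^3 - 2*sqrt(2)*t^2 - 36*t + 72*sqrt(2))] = -2*t/(t^4 - 72*t^2 + 1296)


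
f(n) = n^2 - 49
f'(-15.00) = -30.00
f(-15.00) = 176.00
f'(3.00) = 6.00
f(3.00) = -40.00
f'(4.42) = 8.84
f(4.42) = -29.46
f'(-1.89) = -3.78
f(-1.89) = -45.43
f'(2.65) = 5.30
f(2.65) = -41.98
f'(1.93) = 3.86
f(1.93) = -45.28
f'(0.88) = 1.76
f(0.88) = -48.23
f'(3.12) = 6.24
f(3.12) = -39.27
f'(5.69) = 11.38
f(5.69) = -16.62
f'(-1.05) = -2.10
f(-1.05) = -47.90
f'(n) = 2*n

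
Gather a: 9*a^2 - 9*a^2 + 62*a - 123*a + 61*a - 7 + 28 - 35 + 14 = 0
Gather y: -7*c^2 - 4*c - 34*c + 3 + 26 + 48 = -7*c^2 - 38*c + 77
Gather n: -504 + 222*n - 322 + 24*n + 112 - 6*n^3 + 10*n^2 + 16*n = -6*n^3 + 10*n^2 + 262*n - 714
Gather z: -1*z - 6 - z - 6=-2*z - 12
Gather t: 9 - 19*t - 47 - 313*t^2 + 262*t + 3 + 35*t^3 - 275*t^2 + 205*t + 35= 35*t^3 - 588*t^2 + 448*t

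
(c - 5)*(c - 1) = c^2 - 6*c + 5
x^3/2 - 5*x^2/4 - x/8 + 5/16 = (x/2 + 1/4)*(x - 5/2)*(x - 1/2)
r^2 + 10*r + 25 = (r + 5)^2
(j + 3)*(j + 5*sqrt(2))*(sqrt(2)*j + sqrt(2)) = sqrt(2)*j^3 + 4*sqrt(2)*j^2 + 10*j^2 + 3*sqrt(2)*j + 40*j + 30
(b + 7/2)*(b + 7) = b^2 + 21*b/2 + 49/2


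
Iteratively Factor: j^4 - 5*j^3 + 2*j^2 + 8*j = (j - 4)*(j^3 - j^2 - 2*j) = (j - 4)*(j + 1)*(j^2 - 2*j) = j*(j - 4)*(j + 1)*(j - 2)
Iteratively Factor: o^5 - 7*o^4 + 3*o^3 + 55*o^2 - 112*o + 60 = (o - 2)*(o^4 - 5*o^3 - 7*o^2 + 41*o - 30) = (o - 2)*(o + 3)*(o^3 - 8*o^2 + 17*o - 10) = (o - 5)*(o - 2)*(o + 3)*(o^2 - 3*o + 2) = (o - 5)*(o - 2)^2*(o + 3)*(o - 1)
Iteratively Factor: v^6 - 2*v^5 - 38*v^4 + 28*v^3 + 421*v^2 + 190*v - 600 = (v + 4)*(v^5 - 6*v^4 - 14*v^3 + 84*v^2 + 85*v - 150) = (v - 5)*(v + 4)*(v^4 - v^3 - 19*v^2 - 11*v + 30) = (v - 5)^2*(v + 4)*(v^3 + 4*v^2 + v - 6) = (v - 5)^2*(v + 3)*(v + 4)*(v^2 + v - 2) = (v - 5)^2*(v - 1)*(v + 3)*(v + 4)*(v + 2)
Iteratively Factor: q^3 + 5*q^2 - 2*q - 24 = (q - 2)*(q^2 + 7*q + 12) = (q - 2)*(q + 3)*(q + 4)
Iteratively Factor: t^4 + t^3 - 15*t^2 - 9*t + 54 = (t - 2)*(t^3 + 3*t^2 - 9*t - 27) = (t - 2)*(t + 3)*(t^2 - 9) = (t - 2)*(t + 3)^2*(t - 3)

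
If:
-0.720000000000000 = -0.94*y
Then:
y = 0.77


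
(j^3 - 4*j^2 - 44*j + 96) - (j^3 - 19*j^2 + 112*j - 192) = 15*j^2 - 156*j + 288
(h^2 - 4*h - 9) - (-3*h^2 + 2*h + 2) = 4*h^2 - 6*h - 11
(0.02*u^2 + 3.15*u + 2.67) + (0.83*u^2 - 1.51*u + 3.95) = 0.85*u^2 + 1.64*u + 6.62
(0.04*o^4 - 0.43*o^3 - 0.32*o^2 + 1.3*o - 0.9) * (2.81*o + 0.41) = 0.1124*o^5 - 1.1919*o^4 - 1.0755*o^3 + 3.5218*o^2 - 1.996*o - 0.369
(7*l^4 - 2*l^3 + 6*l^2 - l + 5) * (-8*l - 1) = -56*l^5 + 9*l^4 - 46*l^3 + 2*l^2 - 39*l - 5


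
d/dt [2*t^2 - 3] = 4*t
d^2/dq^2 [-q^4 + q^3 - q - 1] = 6*q*(1 - 2*q)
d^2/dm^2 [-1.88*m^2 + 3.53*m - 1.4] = -3.76000000000000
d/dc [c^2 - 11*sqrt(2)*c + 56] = 2*c - 11*sqrt(2)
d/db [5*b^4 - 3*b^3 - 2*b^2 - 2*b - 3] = 20*b^3 - 9*b^2 - 4*b - 2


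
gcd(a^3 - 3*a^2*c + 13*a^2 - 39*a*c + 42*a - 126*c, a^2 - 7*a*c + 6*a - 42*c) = a + 6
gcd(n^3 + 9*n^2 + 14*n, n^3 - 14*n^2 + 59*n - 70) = 1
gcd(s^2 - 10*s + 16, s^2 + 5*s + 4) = 1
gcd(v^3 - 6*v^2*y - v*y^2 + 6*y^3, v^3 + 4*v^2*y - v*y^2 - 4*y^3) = -v^2 + y^2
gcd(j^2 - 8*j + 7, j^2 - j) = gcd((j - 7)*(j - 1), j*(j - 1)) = j - 1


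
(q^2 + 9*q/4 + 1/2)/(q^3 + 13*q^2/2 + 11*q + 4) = (4*q + 1)/(2*(2*q^2 + 9*q + 4))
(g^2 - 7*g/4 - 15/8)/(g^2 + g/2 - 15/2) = (g + 3/4)/(g + 3)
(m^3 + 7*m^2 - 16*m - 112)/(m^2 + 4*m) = m + 3 - 28/m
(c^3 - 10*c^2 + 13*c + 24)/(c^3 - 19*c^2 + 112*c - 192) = (c + 1)/(c - 8)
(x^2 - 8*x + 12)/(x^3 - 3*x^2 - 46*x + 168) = (x - 2)/(x^2 + 3*x - 28)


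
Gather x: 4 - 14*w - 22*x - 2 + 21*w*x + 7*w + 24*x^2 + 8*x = -7*w + 24*x^2 + x*(21*w - 14) + 2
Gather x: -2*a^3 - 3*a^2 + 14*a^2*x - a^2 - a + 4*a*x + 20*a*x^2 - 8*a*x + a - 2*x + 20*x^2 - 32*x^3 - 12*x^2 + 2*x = -2*a^3 - 4*a^2 - 32*x^3 + x^2*(20*a + 8) + x*(14*a^2 - 4*a)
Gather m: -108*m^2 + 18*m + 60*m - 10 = -108*m^2 + 78*m - 10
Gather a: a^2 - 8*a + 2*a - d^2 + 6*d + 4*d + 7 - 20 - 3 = a^2 - 6*a - d^2 + 10*d - 16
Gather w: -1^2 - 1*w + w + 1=0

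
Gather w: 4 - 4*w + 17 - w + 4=25 - 5*w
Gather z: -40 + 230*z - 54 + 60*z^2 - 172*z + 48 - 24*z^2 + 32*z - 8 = 36*z^2 + 90*z - 54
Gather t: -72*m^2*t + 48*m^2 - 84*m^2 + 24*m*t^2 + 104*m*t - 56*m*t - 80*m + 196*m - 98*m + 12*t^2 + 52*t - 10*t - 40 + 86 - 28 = -36*m^2 + 18*m + t^2*(24*m + 12) + t*(-72*m^2 + 48*m + 42) + 18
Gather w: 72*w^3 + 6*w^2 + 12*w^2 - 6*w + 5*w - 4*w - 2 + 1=72*w^3 + 18*w^2 - 5*w - 1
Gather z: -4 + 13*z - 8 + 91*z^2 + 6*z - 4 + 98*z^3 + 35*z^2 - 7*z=98*z^3 + 126*z^2 + 12*z - 16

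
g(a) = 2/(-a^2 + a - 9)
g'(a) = 2*(2*a - 1)/(-a^2 + a - 9)^2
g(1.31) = -0.21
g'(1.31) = 0.04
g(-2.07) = -0.13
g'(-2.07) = -0.04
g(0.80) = -0.23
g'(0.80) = 0.02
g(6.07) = -0.05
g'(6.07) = 0.01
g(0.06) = -0.22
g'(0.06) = -0.02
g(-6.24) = -0.04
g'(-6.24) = -0.01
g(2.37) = -0.16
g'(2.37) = 0.05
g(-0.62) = -0.20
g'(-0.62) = -0.04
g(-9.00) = -0.02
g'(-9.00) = 0.00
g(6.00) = -0.05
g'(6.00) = 0.01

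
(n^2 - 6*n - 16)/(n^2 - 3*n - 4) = (-n^2 + 6*n + 16)/(-n^2 + 3*n + 4)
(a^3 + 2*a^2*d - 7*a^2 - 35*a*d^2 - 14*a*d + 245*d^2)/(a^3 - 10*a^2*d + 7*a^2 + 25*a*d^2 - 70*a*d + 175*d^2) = (a^2 + 7*a*d - 7*a - 49*d)/(a^2 - 5*a*d + 7*a - 35*d)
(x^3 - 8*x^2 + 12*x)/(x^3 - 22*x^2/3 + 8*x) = 3*(x - 2)/(3*x - 4)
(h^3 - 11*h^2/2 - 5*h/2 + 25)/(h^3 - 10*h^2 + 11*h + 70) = (h - 5/2)/(h - 7)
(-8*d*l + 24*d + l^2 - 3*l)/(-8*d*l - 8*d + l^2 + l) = (l - 3)/(l + 1)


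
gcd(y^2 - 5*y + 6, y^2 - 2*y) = y - 2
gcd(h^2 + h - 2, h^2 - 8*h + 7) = h - 1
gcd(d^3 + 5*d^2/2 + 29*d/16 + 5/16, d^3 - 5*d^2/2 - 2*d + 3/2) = d + 1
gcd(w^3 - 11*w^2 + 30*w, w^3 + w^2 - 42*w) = w^2 - 6*w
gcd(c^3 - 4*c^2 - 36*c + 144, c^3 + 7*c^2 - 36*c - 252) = c^2 - 36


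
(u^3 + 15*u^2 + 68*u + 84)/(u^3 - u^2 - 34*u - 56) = (u^2 + 13*u + 42)/(u^2 - 3*u - 28)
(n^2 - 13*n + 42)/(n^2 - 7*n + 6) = (n - 7)/(n - 1)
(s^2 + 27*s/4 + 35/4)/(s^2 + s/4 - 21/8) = 2*(s + 5)/(2*s - 3)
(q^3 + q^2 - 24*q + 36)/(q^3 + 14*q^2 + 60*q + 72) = (q^2 - 5*q + 6)/(q^2 + 8*q + 12)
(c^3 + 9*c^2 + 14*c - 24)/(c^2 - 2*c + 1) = (c^2 + 10*c + 24)/(c - 1)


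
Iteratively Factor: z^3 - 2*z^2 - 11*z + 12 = (z - 1)*(z^2 - z - 12) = (z - 4)*(z - 1)*(z + 3)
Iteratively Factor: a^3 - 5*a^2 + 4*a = (a - 1)*(a^2 - 4*a) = a*(a - 1)*(a - 4)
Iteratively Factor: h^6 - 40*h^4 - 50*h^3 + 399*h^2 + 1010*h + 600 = (h + 4)*(h^5 - 4*h^4 - 24*h^3 + 46*h^2 + 215*h + 150) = (h - 5)*(h + 4)*(h^4 + h^3 - 19*h^2 - 49*h - 30) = (h - 5)*(h + 1)*(h + 4)*(h^3 - 19*h - 30) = (h - 5)*(h + 1)*(h + 2)*(h + 4)*(h^2 - 2*h - 15) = (h - 5)^2*(h + 1)*(h + 2)*(h + 4)*(h + 3)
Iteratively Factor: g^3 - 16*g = (g)*(g^2 - 16) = g*(g - 4)*(g + 4)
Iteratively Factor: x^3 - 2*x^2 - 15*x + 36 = (x + 4)*(x^2 - 6*x + 9) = (x - 3)*(x + 4)*(x - 3)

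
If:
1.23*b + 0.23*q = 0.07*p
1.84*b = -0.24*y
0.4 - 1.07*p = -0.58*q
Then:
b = -0.130434782608696*y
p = 0.45280863218026*y + 0.447688564476886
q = 0.835353855918756*y + 0.13625304136253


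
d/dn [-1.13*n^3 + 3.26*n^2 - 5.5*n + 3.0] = -3.39*n^2 + 6.52*n - 5.5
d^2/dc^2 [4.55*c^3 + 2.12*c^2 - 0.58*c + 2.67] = 27.3*c + 4.24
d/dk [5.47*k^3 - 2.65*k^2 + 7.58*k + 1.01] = 16.41*k^2 - 5.3*k + 7.58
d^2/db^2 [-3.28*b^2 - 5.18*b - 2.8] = -6.56000000000000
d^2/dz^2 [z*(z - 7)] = 2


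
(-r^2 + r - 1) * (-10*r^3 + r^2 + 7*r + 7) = 10*r^5 - 11*r^4 + 4*r^3 - r^2 - 7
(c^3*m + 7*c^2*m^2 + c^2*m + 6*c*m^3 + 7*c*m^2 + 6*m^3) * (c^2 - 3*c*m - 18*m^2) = c^5*m + 4*c^4*m^2 + c^4*m - 33*c^3*m^3 + 4*c^3*m^2 - 144*c^2*m^4 - 33*c^2*m^3 - 108*c*m^5 - 144*c*m^4 - 108*m^5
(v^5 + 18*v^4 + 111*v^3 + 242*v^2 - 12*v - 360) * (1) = v^5 + 18*v^4 + 111*v^3 + 242*v^2 - 12*v - 360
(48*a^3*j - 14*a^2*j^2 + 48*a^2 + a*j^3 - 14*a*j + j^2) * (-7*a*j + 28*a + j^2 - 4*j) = -336*a^4*j^2 + 1344*a^4*j + 146*a^3*j^3 - 584*a^3*j^2 - 336*a^3*j + 1344*a^3 - 21*a^2*j^4 + 84*a^2*j^3 + 146*a^2*j^2 - 584*a^2*j + a*j^5 - 4*a*j^4 - 21*a*j^3 + 84*a*j^2 + j^4 - 4*j^3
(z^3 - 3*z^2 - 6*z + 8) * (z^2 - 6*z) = z^5 - 9*z^4 + 12*z^3 + 44*z^2 - 48*z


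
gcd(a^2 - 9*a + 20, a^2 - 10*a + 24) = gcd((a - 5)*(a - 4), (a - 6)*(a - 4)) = a - 4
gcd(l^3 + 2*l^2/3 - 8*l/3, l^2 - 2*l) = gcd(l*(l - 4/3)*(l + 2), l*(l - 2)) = l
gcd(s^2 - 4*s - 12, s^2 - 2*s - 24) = s - 6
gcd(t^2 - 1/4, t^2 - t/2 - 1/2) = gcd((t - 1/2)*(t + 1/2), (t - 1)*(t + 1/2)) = t + 1/2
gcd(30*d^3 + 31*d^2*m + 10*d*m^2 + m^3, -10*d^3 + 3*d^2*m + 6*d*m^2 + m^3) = 10*d^2 + 7*d*m + m^2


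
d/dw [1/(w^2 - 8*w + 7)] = 2*(4 - w)/(w^2 - 8*w + 7)^2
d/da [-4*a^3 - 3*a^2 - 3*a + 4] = -12*a^2 - 6*a - 3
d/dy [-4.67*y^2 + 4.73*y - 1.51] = 4.73 - 9.34*y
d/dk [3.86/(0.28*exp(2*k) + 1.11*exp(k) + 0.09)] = (-2.1616*exp(k) - 4.2846)*exp(k)/(0.28*exp(2*k) + 1.11*exp(k) + 0.09)^2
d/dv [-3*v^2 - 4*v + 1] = -6*v - 4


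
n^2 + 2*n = n*(n + 2)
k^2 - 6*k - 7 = (k - 7)*(k + 1)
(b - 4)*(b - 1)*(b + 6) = b^3 + b^2 - 26*b + 24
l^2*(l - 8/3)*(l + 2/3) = l^4 - 2*l^3 - 16*l^2/9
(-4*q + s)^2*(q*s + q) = 16*q^3*s + 16*q^3 - 8*q^2*s^2 - 8*q^2*s + q*s^3 + q*s^2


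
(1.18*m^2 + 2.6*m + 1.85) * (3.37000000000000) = 3.9766*m^2 + 8.762*m + 6.2345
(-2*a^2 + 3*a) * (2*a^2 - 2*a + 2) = -4*a^4 + 10*a^3 - 10*a^2 + 6*a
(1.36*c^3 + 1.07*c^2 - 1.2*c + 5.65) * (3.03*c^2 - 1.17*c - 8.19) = 4.1208*c^5 + 1.6509*c^4 - 16.0263*c^3 + 9.7602*c^2 + 3.2175*c - 46.2735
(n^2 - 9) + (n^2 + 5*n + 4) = 2*n^2 + 5*n - 5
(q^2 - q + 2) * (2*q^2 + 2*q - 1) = 2*q^4 + q^2 + 5*q - 2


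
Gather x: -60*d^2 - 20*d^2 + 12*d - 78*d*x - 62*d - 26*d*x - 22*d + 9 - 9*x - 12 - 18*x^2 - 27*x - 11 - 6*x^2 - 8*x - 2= -80*d^2 - 72*d - 24*x^2 + x*(-104*d - 44) - 16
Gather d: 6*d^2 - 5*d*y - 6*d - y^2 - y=6*d^2 + d*(-5*y - 6) - y^2 - y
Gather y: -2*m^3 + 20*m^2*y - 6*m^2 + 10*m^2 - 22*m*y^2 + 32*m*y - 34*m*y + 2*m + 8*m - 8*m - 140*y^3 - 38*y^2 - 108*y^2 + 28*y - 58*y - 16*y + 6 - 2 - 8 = -2*m^3 + 4*m^2 + 2*m - 140*y^3 + y^2*(-22*m - 146) + y*(20*m^2 - 2*m - 46) - 4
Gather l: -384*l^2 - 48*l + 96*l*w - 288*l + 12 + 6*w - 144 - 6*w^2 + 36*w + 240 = -384*l^2 + l*(96*w - 336) - 6*w^2 + 42*w + 108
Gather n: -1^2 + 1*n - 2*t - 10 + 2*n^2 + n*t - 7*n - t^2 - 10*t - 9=2*n^2 + n*(t - 6) - t^2 - 12*t - 20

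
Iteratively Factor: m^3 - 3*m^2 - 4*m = (m + 1)*(m^2 - 4*m) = m*(m + 1)*(m - 4)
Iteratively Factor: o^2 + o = (o + 1)*(o)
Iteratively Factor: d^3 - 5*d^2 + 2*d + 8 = (d - 2)*(d^2 - 3*d - 4) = (d - 4)*(d - 2)*(d + 1)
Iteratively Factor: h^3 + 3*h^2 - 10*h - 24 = (h + 2)*(h^2 + h - 12) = (h - 3)*(h + 2)*(h + 4)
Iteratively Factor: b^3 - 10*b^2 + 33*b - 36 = (b - 4)*(b^2 - 6*b + 9) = (b - 4)*(b - 3)*(b - 3)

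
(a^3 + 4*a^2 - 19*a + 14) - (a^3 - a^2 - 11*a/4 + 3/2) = 5*a^2 - 65*a/4 + 25/2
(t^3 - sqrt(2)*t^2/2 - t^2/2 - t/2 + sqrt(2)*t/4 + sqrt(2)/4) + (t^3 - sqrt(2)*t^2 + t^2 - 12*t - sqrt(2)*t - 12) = 2*t^3 - 3*sqrt(2)*t^2/2 + t^2/2 - 25*t/2 - 3*sqrt(2)*t/4 - 12 + sqrt(2)/4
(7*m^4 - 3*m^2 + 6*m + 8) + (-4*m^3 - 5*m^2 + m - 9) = 7*m^4 - 4*m^3 - 8*m^2 + 7*m - 1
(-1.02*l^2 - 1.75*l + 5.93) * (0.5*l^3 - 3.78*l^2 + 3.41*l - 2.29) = -0.51*l^5 + 2.9806*l^4 + 6.1018*l^3 - 26.0471*l^2 + 24.2288*l - 13.5797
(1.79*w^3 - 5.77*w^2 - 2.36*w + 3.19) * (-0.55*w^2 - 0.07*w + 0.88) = -0.9845*w^5 + 3.0482*w^4 + 3.2771*w^3 - 6.6669*w^2 - 2.3001*w + 2.8072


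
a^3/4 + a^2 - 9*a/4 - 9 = (a/4 + 1)*(a - 3)*(a + 3)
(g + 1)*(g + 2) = g^2 + 3*g + 2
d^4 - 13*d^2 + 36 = (d - 3)*(d - 2)*(d + 2)*(d + 3)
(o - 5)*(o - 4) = o^2 - 9*o + 20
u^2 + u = u*(u + 1)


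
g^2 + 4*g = g*(g + 4)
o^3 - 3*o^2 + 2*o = o*(o - 2)*(o - 1)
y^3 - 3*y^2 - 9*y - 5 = (y - 5)*(y + 1)^2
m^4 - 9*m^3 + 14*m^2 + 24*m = m*(m - 6)*(m - 4)*(m + 1)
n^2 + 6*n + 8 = (n + 2)*(n + 4)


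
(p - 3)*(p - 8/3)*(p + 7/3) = p^3 - 10*p^2/3 - 47*p/9 + 56/3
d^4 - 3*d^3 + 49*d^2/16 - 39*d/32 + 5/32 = (d - 5/4)*(d - 1)*(d - 1/2)*(d - 1/4)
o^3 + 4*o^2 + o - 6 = (o - 1)*(o + 2)*(o + 3)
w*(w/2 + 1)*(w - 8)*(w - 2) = w^4/2 - 4*w^3 - 2*w^2 + 16*w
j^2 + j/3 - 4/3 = (j - 1)*(j + 4/3)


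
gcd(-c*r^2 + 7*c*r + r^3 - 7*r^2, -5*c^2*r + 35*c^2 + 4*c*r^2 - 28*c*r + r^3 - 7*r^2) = -c*r + 7*c + r^2 - 7*r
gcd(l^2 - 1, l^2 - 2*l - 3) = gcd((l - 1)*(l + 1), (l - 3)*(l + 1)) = l + 1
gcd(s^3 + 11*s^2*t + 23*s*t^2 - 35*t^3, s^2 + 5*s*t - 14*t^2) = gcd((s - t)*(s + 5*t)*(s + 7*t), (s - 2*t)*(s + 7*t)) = s + 7*t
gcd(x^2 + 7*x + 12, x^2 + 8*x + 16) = x + 4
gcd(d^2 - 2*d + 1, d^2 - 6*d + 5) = d - 1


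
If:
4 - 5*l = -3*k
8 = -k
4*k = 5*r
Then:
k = -8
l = -4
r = -32/5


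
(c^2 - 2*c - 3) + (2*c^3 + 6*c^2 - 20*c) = 2*c^3 + 7*c^2 - 22*c - 3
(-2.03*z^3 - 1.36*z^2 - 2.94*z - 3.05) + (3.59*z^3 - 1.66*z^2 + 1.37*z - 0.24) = 1.56*z^3 - 3.02*z^2 - 1.57*z - 3.29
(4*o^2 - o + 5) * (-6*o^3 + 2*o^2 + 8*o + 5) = -24*o^5 + 14*o^4 + 22*o^2 + 35*o + 25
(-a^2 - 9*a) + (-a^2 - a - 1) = -2*a^2 - 10*a - 1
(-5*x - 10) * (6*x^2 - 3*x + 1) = -30*x^3 - 45*x^2 + 25*x - 10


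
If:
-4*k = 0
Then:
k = 0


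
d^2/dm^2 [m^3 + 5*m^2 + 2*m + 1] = 6*m + 10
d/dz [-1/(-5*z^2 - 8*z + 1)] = 2*(-5*z - 4)/(5*z^2 + 8*z - 1)^2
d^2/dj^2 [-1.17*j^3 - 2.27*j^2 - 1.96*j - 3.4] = -7.02*j - 4.54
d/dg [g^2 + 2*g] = 2*g + 2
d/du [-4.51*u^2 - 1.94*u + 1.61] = -9.02*u - 1.94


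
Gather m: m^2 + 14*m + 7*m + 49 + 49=m^2 + 21*m + 98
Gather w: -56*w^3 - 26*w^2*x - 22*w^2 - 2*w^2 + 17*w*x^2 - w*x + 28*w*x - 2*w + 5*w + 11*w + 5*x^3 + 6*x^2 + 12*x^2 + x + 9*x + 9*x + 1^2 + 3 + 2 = -56*w^3 + w^2*(-26*x - 24) + w*(17*x^2 + 27*x + 14) + 5*x^3 + 18*x^2 + 19*x + 6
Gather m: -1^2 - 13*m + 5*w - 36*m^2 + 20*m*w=-36*m^2 + m*(20*w - 13) + 5*w - 1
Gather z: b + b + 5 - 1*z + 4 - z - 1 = 2*b - 2*z + 8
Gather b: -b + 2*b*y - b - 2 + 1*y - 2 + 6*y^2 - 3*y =b*(2*y - 2) + 6*y^2 - 2*y - 4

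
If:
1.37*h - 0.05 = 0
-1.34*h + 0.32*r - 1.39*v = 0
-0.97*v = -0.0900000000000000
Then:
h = 0.04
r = 0.56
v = 0.09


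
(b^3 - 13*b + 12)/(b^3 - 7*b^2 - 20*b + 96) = (b - 1)/(b - 8)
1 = 1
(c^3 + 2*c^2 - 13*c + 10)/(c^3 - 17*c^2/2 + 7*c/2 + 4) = 2*(c^2 + 3*c - 10)/(2*c^2 - 15*c - 8)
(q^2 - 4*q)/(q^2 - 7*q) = (q - 4)/(q - 7)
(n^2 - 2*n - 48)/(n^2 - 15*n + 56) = (n + 6)/(n - 7)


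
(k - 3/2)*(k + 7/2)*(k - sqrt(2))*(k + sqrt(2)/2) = k^4 - sqrt(2)*k^3/2 + 2*k^3 - 25*k^2/4 - sqrt(2)*k^2 - 2*k + 21*sqrt(2)*k/8 + 21/4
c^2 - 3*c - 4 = (c - 4)*(c + 1)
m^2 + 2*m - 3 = (m - 1)*(m + 3)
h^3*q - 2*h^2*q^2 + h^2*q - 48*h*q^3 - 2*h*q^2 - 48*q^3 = (h - 8*q)*(h + 6*q)*(h*q + q)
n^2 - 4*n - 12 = (n - 6)*(n + 2)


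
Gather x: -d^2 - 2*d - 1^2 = -d^2 - 2*d - 1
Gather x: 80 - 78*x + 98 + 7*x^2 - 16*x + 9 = 7*x^2 - 94*x + 187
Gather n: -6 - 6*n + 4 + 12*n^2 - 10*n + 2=12*n^2 - 16*n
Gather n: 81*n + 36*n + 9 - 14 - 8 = 117*n - 13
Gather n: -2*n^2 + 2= 2 - 2*n^2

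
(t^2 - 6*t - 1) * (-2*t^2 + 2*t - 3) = -2*t^4 + 14*t^3 - 13*t^2 + 16*t + 3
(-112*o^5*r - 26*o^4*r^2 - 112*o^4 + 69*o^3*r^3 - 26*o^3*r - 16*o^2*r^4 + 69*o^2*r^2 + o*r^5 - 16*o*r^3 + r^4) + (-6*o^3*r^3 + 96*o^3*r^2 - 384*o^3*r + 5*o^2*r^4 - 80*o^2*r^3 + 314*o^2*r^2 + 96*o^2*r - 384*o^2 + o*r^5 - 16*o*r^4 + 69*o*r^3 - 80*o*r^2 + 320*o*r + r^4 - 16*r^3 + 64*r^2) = -112*o^5*r - 26*o^4*r^2 - 112*o^4 + 63*o^3*r^3 + 96*o^3*r^2 - 410*o^3*r - 11*o^2*r^4 - 80*o^2*r^3 + 383*o^2*r^2 + 96*o^2*r - 384*o^2 + 2*o*r^5 - 16*o*r^4 + 53*o*r^3 - 80*o*r^2 + 320*o*r + 2*r^4 - 16*r^3 + 64*r^2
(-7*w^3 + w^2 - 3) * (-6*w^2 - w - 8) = 42*w^5 + w^4 + 55*w^3 + 10*w^2 + 3*w + 24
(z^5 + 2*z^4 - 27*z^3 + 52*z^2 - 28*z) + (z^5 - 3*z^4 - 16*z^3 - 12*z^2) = 2*z^5 - z^4 - 43*z^3 + 40*z^2 - 28*z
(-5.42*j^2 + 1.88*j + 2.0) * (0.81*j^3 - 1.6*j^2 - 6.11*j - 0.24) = -4.3902*j^5 + 10.1948*j^4 + 31.7282*j^3 - 13.386*j^2 - 12.6712*j - 0.48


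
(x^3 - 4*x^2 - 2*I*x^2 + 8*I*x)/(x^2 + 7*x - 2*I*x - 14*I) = x*(x - 4)/(x + 7)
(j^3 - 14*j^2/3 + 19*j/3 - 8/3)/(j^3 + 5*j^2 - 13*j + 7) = (j - 8/3)/(j + 7)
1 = 1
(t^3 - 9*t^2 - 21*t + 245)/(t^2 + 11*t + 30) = (t^2 - 14*t + 49)/(t + 6)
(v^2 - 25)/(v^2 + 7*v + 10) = (v - 5)/(v + 2)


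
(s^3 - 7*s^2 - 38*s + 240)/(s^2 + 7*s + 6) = (s^2 - 13*s + 40)/(s + 1)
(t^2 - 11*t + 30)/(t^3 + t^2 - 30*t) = (t - 6)/(t*(t + 6))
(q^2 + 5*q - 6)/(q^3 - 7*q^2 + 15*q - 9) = (q + 6)/(q^2 - 6*q + 9)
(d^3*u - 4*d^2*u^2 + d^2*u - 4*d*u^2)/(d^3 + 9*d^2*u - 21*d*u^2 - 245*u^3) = d*u*(d^2 - 4*d*u + d - 4*u)/(d^3 + 9*d^2*u - 21*d*u^2 - 245*u^3)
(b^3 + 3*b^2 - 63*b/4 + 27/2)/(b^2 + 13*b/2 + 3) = (4*b^2 - 12*b + 9)/(2*(2*b + 1))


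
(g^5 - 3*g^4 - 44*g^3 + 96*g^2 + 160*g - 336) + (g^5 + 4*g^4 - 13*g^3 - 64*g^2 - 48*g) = 2*g^5 + g^4 - 57*g^3 + 32*g^2 + 112*g - 336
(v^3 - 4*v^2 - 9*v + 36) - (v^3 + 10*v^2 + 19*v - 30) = -14*v^2 - 28*v + 66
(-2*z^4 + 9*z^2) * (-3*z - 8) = 6*z^5 + 16*z^4 - 27*z^3 - 72*z^2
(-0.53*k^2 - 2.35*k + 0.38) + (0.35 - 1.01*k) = -0.53*k^2 - 3.36*k + 0.73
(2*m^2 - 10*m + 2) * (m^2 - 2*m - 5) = 2*m^4 - 14*m^3 + 12*m^2 + 46*m - 10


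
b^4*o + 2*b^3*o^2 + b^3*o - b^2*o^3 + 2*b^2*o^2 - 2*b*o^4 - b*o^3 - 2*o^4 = (b - o)*(b + o)*(b + 2*o)*(b*o + o)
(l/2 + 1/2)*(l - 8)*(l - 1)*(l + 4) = l^4/2 - 2*l^3 - 33*l^2/2 + 2*l + 16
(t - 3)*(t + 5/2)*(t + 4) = t^3 + 7*t^2/2 - 19*t/2 - 30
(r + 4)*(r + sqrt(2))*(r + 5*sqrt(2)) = r^3 + 4*r^2 + 6*sqrt(2)*r^2 + 10*r + 24*sqrt(2)*r + 40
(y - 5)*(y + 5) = y^2 - 25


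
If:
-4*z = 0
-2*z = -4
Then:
No Solution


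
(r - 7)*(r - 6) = r^2 - 13*r + 42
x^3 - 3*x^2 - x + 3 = (x - 3)*(x - 1)*(x + 1)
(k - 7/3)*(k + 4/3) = k^2 - k - 28/9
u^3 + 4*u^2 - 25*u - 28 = (u - 4)*(u + 1)*(u + 7)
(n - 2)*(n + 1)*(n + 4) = n^3 + 3*n^2 - 6*n - 8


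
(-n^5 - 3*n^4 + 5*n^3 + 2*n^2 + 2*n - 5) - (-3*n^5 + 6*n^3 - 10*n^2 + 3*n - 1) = 2*n^5 - 3*n^4 - n^3 + 12*n^2 - n - 4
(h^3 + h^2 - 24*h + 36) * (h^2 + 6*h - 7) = h^5 + 7*h^4 - 25*h^3 - 115*h^2 + 384*h - 252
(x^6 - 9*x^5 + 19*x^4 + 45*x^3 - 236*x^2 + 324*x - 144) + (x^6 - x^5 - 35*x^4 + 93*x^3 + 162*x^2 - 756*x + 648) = 2*x^6 - 10*x^5 - 16*x^4 + 138*x^3 - 74*x^2 - 432*x + 504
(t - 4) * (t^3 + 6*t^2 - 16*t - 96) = t^4 + 2*t^3 - 40*t^2 - 32*t + 384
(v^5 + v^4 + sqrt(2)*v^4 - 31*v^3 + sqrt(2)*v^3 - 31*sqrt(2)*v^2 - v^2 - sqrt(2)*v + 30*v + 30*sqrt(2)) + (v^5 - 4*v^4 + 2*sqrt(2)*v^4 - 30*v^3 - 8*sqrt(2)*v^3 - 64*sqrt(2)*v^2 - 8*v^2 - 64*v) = 2*v^5 - 3*v^4 + 3*sqrt(2)*v^4 - 61*v^3 - 7*sqrt(2)*v^3 - 95*sqrt(2)*v^2 - 9*v^2 - 34*v - sqrt(2)*v + 30*sqrt(2)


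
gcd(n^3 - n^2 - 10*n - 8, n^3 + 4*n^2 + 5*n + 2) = n^2 + 3*n + 2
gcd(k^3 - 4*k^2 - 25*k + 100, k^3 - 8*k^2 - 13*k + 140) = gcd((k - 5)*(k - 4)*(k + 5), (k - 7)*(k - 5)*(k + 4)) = k - 5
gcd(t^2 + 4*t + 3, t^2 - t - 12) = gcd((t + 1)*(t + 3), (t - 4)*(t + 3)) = t + 3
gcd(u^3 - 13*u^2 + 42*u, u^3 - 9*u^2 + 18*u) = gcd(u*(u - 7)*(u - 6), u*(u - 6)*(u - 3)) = u^2 - 6*u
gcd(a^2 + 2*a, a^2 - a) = a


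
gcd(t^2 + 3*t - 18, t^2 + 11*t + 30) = t + 6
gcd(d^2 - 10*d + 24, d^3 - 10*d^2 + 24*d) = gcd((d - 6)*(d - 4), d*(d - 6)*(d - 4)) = d^2 - 10*d + 24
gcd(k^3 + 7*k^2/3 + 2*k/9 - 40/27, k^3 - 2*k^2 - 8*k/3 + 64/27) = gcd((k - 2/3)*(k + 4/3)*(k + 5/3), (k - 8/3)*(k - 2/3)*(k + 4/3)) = k^2 + 2*k/3 - 8/9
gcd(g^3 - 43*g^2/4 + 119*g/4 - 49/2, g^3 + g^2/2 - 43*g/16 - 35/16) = g - 7/4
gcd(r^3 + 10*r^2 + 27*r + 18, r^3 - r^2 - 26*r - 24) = r + 1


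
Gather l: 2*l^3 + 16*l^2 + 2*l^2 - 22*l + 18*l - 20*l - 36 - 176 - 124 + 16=2*l^3 + 18*l^2 - 24*l - 320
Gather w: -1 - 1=-2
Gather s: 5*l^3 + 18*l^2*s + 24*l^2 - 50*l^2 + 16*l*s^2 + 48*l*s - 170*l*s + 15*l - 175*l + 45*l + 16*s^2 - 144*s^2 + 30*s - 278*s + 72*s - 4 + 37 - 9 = 5*l^3 - 26*l^2 - 115*l + s^2*(16*l - 128) + s*(18*l^2 - 122*l - 176) + 24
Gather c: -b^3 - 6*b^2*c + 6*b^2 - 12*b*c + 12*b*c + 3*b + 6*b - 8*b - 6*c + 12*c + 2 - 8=-b^3 + 6*b^2 + b + c*(6 - 6*b^2) - 6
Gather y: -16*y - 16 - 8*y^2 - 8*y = -8*y^2 - 24*y - 16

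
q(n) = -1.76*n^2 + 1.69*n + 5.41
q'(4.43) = -13.90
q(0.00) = 5.41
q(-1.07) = 1.59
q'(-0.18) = 2.32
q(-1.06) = 1.64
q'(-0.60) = 3.80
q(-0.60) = 3.76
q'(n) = 1.69 - 3.52*n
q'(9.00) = -29.99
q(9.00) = -121.94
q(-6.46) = -78.96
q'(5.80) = -18.73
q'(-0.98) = 5.14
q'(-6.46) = 24.43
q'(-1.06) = 5.42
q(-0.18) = 5.05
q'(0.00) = 1.69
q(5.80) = -43.99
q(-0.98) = 2.06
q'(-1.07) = 5.46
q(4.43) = -21.64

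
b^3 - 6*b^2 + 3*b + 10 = (b - 5)*(b - 2)*(b + 1)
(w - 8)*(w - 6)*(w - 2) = w^3 - 16*w^2 + 76*w - 96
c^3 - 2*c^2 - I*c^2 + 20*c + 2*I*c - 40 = (c - 2)*(c - 5*I)*(c + 4*I)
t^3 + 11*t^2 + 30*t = t*(t + 5)*(t + 6)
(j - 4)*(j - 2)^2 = j^3 - 8*j^2 + 20*j - 16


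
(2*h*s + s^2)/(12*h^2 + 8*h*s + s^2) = s/(6*h + s)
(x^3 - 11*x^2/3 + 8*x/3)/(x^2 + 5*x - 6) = x*(3*x - 8)/(3*(x + 6))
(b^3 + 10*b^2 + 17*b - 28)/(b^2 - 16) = (b^2 + 6*b - 7)/(b - 4)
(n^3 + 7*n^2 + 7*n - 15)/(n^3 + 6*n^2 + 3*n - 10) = (n + 3)/(n + 2)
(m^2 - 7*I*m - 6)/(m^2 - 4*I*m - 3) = (m - 6*I)/(m - 3*I)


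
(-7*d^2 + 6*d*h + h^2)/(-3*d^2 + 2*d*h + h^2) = (7*d + h)/(3*d + h)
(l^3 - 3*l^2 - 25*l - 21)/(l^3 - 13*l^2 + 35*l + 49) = (l + 3)/(l - 7)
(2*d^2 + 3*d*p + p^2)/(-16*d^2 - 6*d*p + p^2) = (d + p)/(-8*d + p)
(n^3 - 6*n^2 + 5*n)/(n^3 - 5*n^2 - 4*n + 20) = n*(n - 1)/(n^2 - 4)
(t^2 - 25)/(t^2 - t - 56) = (25 - t^2)/(-t^2 + t + 56)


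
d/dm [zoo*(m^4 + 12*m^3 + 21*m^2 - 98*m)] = zoo*(m^3 + m^2 + m + 1)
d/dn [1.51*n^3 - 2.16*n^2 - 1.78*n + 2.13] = 4.53*n^2 - 4.32*n - 1.78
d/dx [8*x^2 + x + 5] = 16*x + 1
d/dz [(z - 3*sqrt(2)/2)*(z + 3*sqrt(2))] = 2*z + 3*sqrt(2)/2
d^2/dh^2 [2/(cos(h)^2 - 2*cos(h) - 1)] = (8*sin(h)^4 - 20*sin(h)^2 + 11*cos(h) - 3*cos(3*h) - 8)/(sin(h)^2 + 2*cos(h))^3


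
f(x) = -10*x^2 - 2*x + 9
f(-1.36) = -6.78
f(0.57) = 4.61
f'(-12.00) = 238.00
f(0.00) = 9.00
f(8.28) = -693.14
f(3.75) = -139.12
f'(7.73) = -156.60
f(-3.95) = -139.12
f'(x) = -20*x - 2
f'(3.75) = -77.00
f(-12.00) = -1407.00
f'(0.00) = -2.00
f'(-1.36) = 25.20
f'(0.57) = -13.40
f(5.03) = -254.07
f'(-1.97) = 37.40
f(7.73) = -603.99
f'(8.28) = -167.60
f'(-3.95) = 77.00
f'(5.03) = -102.60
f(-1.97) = -25.87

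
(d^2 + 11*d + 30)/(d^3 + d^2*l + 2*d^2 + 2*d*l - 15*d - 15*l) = (d + 6)/(d^2 + d*l - 3*d - 3*l)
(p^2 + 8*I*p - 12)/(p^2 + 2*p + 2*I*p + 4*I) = (p + 6*I)/(p + 2)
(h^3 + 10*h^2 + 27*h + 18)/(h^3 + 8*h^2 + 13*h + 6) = (h + 3)/(h + 1)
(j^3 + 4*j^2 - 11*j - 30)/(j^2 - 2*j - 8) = (j^2 + 2*j - 15)/(j - 4)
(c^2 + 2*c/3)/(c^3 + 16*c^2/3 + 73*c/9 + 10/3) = 3*c/(3*c^2 + 14*c + 15)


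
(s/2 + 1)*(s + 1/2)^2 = s^3/2 + 3*s^2/2 + 9*s/8 + 1/4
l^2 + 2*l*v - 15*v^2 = (l - 3*v)*(l + 5*v)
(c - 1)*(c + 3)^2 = c^3 + 5*c^2 + 3*c - 9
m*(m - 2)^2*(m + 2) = m^4 - 2*m^3 - 4*m^2 + 8*m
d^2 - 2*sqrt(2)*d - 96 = (d - 8*sqrt(2))*(d + 6*sqrt(2))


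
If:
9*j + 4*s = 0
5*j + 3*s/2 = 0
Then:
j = 0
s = 0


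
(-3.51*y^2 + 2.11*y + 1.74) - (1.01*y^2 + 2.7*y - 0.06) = -4.52*y^2 - 0.59*y + 1.8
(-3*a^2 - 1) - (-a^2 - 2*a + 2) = -2*a^2 + 2*a - 3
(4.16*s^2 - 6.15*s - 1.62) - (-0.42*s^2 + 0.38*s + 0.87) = 4.58*s^2 - 6.53*s - 2.49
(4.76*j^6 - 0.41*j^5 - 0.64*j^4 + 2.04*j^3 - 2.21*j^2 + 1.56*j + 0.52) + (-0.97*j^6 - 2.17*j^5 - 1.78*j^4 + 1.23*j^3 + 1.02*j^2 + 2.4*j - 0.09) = 3.79*j^6 - 2.58*j^5 - 2.42*j^4 + 3.27*j^3 - 1.19*j^2 + 3.96*j + 0.43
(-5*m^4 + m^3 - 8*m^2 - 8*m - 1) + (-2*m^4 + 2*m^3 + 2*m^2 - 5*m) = -7*m^4 + 3*m^3 - 6*m^2 - 13*m - 1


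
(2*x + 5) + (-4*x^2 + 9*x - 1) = -4*x^2 + 11*x + 4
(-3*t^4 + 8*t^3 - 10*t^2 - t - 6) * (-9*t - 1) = 27*t^5 - 69*t^4 + 82*t^3 + 19*t^2 + 55*t + 6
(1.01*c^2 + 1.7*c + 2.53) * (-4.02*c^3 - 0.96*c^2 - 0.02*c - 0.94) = -4.0602*c^5 - 7.8036*c^4 - 11.8228*c^3 - 3.4122*c^2 - 1.6486*c - 2.3782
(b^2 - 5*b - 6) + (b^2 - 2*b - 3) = 2*b^2 - 7*b - 9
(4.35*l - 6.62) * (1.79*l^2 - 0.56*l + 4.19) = 7.7865*l^3 - 14.2858*l^2 + 21.9337*l - 27.7378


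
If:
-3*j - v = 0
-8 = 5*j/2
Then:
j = -16/5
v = 48/5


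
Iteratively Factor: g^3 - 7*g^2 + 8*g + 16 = (g - 4)*(g^2 - 3*g - 4) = (g - 4)*(g + 1)*(g - 4)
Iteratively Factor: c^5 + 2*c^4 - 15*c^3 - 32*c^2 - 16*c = (c + 4)*(c^4 - 2*c^3 - 7*c^2 - 4*c) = c*(c + 4)*(c^3 - 2*c^2 - 7*c - 4) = c*(c - 4)*(c + 4)*(c^2 + 2*c + 1) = c*(c - 4)*(c + 1)*(c + 4)*(c + 1)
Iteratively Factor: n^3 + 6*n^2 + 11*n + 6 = (n + 1)*(n^2 + 5*n + 6) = (n + 1)*(n + 3)*(n + 2)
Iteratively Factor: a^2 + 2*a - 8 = (a - 2)*(a + 4)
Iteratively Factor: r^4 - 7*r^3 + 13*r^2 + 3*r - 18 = (r - 2)*(r^3 - 5*r^2 + 3*r + 9) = (r - 3)*(r - 2)*(r^2 - 2*r - 3) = (r - 3)*(r - 2)*(r + 1)*(r - 3)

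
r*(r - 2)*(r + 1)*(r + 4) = r^4 + 3*r^3 - 6*r^2 - 8*r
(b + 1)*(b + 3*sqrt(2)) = b^2 + b + 3*sqrt(2)*b + 3*sqrt(2)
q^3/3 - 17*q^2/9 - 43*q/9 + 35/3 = (q/3 + 1)*(q - 7)*(q - 5/3)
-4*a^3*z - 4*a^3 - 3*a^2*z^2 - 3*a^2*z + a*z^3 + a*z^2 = (-4*a + z)*(a + z)*(a*z + a)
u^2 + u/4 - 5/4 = (u - 1)*(u + 5/4)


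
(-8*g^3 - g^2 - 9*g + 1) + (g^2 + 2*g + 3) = -8*g^3 - 7*g + 4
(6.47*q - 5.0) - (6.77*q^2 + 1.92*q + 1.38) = -6.77*q^2 + 4.55*q - 6.38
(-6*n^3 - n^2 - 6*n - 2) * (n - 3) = -6*n^4 + 17*n^3 - 3*n^2 + 16*n + 6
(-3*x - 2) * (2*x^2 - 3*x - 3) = -6*x^3 + 5*x^2 + 15*x + 6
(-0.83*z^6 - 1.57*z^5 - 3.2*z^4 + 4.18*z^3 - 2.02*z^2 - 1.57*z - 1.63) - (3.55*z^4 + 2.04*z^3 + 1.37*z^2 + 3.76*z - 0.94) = -0.83*z^6 - 1.57*z^5 - 6.75*z^4 + 2.14*z^3 - 3.39*z^2 - 5.33*z - 0.69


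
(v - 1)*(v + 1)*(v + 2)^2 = v^4 + 4*v^3 + 3*v^2 - 4*v - 4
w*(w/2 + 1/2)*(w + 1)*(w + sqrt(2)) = w^4/2 + sqrt(2)*w^3/2 + w^3 + w^2/2 + sqrt(2)*w^2 + sqrt(2)*w/2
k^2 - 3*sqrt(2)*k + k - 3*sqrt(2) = (k + 1)*(k - 3*sqrt(2))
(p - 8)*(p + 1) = p^2 - 7*p - 8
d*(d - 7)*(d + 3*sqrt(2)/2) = d^3 - 7*d^2 + 3*sqrt(2)*d^2/2 - 21*sqrt(2)*d/2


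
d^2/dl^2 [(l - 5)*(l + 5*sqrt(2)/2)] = 2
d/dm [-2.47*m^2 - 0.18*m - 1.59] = -4.94*m - 0.18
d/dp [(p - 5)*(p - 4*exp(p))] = p - (p - 5)*(4*exp(p) - 1) - 4*exp(p)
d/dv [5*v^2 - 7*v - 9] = 10*v - 7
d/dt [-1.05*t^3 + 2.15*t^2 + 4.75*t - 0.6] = -3.15*t^2 + 4.3*t + 4.75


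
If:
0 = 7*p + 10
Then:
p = -10/7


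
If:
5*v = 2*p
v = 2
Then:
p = 5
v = 2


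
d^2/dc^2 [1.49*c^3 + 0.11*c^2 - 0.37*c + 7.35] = 8.94*c + 0.22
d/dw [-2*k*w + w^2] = -2*k + 2*w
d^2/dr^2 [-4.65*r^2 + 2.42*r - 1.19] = -9.30000000000000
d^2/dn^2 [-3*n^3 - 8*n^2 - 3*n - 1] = -18*n - 16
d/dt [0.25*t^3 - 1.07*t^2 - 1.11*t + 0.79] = 0.75*t^2 - 2.14*t - 1.11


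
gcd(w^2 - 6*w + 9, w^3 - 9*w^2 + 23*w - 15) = w - 3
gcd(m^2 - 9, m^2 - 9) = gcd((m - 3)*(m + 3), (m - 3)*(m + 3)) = m^2 - 9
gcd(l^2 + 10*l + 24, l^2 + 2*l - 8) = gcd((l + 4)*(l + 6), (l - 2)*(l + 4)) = l + 4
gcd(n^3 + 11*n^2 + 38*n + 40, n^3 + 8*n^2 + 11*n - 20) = n^2 + 9*n + 20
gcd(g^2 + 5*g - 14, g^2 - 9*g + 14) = g - 2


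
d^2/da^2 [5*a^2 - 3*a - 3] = 10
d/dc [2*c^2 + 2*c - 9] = 4*c + 2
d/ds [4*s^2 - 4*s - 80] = 8*s - 4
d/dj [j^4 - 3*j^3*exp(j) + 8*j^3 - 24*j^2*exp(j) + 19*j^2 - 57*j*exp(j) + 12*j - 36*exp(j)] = -3*j^3*exp(j) + 4*j^3 - 33*j^2*exp(j) + 24*j^2 - 105*j*exp(j) + 38*j - 93*exp(j) + 12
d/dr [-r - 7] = -1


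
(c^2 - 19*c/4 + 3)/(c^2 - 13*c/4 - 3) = (4*c - 3)/(4*c + 3)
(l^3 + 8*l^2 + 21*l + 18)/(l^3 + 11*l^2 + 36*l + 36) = (l + 3)/(l + 6)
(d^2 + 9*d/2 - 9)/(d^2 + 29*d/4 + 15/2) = 2*(2*d - 3)/(4*d + 5)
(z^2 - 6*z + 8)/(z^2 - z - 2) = (z - 4)/(z + 1)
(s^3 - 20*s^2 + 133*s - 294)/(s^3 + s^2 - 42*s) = (s^2 - 14*s + 49)/(s*(s + 7))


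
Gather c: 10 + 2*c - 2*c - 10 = 0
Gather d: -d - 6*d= -7*d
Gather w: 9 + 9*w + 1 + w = 10*w + 10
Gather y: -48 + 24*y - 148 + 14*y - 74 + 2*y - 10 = 40*y - 280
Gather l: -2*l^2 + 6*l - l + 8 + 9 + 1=-2*l^2 + 5*l + 18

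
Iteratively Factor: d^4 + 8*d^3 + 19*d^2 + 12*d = (d + 1)*(d^3 + 7*d^2 + 12*d) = (d + 1)*(d + 4)*(d^2 + 3*d) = (d + 1)*(d + 3)*(d + 4)*(d)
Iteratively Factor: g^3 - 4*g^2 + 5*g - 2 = (g - 1)*(g^2 - 3*g + 2) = (g - 2)*(g - 1)*(g - 1)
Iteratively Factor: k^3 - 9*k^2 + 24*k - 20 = (k - 2)*(k^2 - 7*k + 10) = (k - 2)^2*(k - 5)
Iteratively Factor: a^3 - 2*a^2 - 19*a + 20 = (a + 4)*(a^2 - 6*a + 5) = (a - 5)*(a + 4)*(a - 1)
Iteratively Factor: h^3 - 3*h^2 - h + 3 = (h + 1)*(h^2 - 4*h + 3) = (h - 3)*(h + 1)*(h - 1)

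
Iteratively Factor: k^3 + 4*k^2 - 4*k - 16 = (k + 4)*(k^2 - 4) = (k - 2)*(k + 4)*(k + 2)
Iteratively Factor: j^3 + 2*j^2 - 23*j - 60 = (j + 4)*(j^2 - 2*j - 15) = (j + 3)*(j + 4)*(j - 5)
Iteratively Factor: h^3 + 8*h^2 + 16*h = (h)*(h^2 + 8*h + 16) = h*(h + 4)*(h + 4)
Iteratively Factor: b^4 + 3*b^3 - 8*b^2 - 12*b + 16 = (b + 2)*(b^3 + b^2 - 10*b + 8) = (b - 2)*(b + 2)*(b^2 + 3*b - 4) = (b - 2)*(b + 2)*(b + 4)*(b - 1)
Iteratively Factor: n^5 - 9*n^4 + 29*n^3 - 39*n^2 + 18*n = (n - 3)*(n^4 - 6*n^3 + 11*n^2 - 6*n) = (n - 3)*(n - 1)*(n^3 - 5*n^2 + 6*n) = (n - 3)*(n - 2)*(n - 1)*(n^2 - 3*n) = (n - 3)^2*(n - 2)*(n - 1)*(n)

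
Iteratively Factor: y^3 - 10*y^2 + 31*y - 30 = (y - 2)*(y^2 - 8*y + 15) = (y - 5)*(y - 2)*(y - 3)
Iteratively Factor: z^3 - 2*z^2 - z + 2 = (z - 1)*(z^2 - z - 2) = (z - 1)*(z + 1)*(z - 2)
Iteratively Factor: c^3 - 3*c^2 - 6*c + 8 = (c + 2)*(c^2 - 5*c + 4) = (c - 1)*(c + 2)*(c - 4)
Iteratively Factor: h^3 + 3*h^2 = (h + 3)*(h^2) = h*(h + 3)*(h)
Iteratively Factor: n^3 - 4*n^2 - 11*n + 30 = (n - 5)*(n^2 + n - 6) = (n - 5)*(n - 2)*(n + 3)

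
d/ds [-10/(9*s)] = 10/(9*s^2)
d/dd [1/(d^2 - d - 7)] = (1 - 2*d)/(-d^2 + d + 7)^2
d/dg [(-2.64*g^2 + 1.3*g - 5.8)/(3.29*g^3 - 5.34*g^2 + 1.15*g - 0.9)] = (8.6856*g^4 - 8.554*g^3 + 61.152*g^2 - 57.192*g + 5.5)/(10.8241*g^6 - 35.1372*g^5 + 36.0826*g^4 - 18.204*g^3 + 10.9345*g^2 - 2.07*g + 0.81)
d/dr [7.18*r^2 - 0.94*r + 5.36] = 14.36*r - 0.94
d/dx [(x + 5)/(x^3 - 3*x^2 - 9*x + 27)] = 2*(-x^2 - 9*x - 12)/(x^5 - 3*x^4 - 18*x^3 + 54*x^2 + 81*x - 243)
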